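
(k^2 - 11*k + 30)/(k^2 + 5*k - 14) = (k^2 - 11*k + 30)/(k^2 + 5*k - 14)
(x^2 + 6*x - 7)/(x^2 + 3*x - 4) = (x + 7)/(x + 4)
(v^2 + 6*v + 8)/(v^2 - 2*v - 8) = (v + 4)/(v - 4)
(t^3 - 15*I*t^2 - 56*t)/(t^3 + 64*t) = (t - 7*I)/(t + 8*I)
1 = 1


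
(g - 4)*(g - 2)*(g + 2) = g^3 - 4*g^2 - 4*g + 16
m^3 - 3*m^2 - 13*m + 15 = (m - 5)*(m - 1)*(m + 3)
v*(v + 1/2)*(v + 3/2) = v^3 + 2*v^2 + 3*v/4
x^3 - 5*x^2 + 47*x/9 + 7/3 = (x - 3)*(x - 7/3)*(x + 1/3)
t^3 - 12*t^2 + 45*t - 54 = (t - 6)*(t - 3)^2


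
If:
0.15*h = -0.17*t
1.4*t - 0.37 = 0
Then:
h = -0.30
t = 0.26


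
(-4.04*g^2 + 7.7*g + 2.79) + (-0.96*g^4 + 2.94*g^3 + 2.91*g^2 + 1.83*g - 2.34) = -0.96*g^4 + 2.94*g^3 - 1.13*g^2 + 9.53*g + 0.45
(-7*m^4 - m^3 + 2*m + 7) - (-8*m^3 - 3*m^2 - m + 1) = -7*m^4 + 7*m^3 + 3*m^2 + 3*m + 6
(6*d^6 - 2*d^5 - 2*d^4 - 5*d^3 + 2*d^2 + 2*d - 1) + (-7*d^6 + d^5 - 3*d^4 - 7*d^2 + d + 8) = -d^6 - d^5 - 5*d^4 - 5*d^3 - 5*d^2 + 3*d + 7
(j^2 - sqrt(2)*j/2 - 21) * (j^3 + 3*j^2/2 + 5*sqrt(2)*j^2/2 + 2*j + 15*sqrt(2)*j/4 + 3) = j^5 + 3*j^4/2 + 2*sqrt(2)*j^4 - 43*j^3/2 + 3*sqrt(2)*j^3 - 107*sqrt(2)*j^2/2 - 129*j^2/4 - 321*sqrt(2)*j/4 - 42*j - 63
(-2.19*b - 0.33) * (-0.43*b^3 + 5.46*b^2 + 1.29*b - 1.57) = 0.9417*b^4 - 11.8155*b^3 - 4.6269*b^2 + 3.0126*b + 0.5181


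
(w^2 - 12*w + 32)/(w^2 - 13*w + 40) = (w - 4)/(w - 5)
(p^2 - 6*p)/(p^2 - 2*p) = (p - 6)/(p - 2)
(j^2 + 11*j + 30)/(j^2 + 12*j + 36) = (j + 5)/(j + 6)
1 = 1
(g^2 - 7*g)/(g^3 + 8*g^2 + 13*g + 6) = g*(g - 7)/(g^3 + 8*g^2 + 13*g + 6)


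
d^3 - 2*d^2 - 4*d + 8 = (d - 2)^2*(d + 2)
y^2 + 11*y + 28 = (y + 4)*(y + 7)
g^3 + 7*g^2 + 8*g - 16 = (g - 1)*(g + 4)^2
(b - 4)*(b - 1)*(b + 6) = b^3 + b^2 - 26*b + 24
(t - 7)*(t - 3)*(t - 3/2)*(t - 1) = t^4 - 25*t^3/2 + 95*t^2/2 - 135*t/2 + 63/2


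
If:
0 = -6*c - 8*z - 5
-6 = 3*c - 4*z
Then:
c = -17/12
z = 7/16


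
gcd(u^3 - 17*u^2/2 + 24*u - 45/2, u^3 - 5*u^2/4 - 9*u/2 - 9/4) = u - 3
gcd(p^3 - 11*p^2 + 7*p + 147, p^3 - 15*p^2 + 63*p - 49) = p^2 - 14*p + 49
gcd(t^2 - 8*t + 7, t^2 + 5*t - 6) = t - 1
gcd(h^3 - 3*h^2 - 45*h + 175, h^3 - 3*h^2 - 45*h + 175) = h^3 - 3*h^2 - 45*h + 175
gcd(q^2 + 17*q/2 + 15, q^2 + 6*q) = q + 6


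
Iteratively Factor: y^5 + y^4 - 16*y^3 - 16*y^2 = (y)*(y^4 + y^3 - 16*y^2 - 16*y) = y*(y + 4)*(y^3 - 3*y^2 - 4*y) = y*(y + 1)*(y + 4)*(y^2 - 4*y) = y^2*(y + 1)*(y + 4)*(y - 4)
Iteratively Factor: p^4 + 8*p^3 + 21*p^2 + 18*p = (p + 3)*(p^3 + 5*p^2 + 6*p) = (p + 3)^2*(p^2 + 2*p) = (p + 2)*(p + 3)^2*(p)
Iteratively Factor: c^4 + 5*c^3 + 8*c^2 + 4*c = (c + 2)*(c^3 + 3*c^2 + 2*c) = (c + 2)^2*(c^2 + c) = c*(c + 2)^2*(c + 1)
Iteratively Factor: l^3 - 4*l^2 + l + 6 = (l - 3)*(l^2 - l - 2) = (l - 3)*(l - 2)*(l + 1)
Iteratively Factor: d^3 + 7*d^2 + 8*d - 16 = (d + 4)*(d^2 + 3*d - 4) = (d - 1)*(d + 4)*(d + 4)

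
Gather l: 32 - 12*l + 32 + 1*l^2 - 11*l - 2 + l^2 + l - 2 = 2*l^2 - 22*l + 60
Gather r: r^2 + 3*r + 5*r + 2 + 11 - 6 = r^2 + 8*r + 7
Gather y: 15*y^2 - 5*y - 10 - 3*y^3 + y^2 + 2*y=-3*y^3 + 16*y^2 - 3*y - 10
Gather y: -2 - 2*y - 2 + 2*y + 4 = 0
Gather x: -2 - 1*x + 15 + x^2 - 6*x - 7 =x^2 - 7*x + 6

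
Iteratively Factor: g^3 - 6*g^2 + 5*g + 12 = (g + 1)*(g^2 - 7*g + 12) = (g - 3)*(g + 1)*(g - 4)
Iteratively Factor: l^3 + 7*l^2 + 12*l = (l)*(l^2 + 7*l + 12) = l*(l + 4)*(l + 3)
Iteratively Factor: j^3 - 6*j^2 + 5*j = (j)*(j^2 - 6*j + 5) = j*(j - 5)*(j - 1)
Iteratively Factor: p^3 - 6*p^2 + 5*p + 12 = (p - 4)*(p^2 - 2*p - 3) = (p - 4)*(p + 1)*(p - 3)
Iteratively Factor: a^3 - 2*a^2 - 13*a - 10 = (a - 5)*(a^2 + 3*a + 2) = (a - 5)*(a + 2)*(a + 1)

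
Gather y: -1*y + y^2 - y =y^2 - 2*y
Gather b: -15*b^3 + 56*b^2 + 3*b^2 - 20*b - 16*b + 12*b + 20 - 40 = -15*b^3 + 59*b^2 - 24*b - 20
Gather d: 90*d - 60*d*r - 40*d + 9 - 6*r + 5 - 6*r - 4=d*(50 - 60*r) - 12*r + 10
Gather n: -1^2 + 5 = 4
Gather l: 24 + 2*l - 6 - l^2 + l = -l^2 + 3*l + 18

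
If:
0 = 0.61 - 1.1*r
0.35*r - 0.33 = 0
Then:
No Solution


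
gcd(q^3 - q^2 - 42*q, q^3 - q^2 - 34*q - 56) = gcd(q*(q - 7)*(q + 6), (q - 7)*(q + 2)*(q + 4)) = q - 7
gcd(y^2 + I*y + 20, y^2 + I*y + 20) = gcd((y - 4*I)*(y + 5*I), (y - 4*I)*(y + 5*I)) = y^2 + I*y + 20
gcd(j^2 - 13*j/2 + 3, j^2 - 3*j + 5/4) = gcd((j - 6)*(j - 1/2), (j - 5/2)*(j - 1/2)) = j - 1/2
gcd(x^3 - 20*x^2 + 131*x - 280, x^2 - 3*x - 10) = x - 5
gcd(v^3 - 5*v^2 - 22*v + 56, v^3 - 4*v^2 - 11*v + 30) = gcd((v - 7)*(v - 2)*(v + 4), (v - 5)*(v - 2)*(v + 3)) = v - 2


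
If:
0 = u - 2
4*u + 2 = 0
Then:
No Solution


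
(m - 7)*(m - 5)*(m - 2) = m^3 - 14*m^2 + 59*m - 70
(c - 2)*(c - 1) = c^2 - 3*c + 2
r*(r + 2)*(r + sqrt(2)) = r^3 + sqrt(2)*r^2 + 2*r^2 + 2*sqrt(2)*r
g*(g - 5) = g^2 - 5*g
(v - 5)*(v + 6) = v^2 + v - 30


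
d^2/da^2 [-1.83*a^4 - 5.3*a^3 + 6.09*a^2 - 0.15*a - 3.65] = -21.96*a^2 - 31.8*a + 12.18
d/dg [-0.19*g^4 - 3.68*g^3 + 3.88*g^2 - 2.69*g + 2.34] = -0.76*g^3 - 11.04*g^2 + 7.76*g - 2.69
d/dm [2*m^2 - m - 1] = 4*m - 1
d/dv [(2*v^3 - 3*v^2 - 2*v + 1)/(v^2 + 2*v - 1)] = 2*v*(v^3 + 4*v^2 - 5*v + 2)/(v^4 + 4*v^3 + 2*v^2 - 4*v + 1)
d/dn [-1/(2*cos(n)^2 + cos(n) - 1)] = -(4*cos(n) + 1)*sin(n)/(cos(n) + cos(2*n))^2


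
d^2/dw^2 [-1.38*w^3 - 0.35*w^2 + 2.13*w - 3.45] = -8.28*w - 0.7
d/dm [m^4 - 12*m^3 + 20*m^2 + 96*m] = 4*m^3 - 36*m^2 + 40*m + 96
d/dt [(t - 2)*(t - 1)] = 2*t - 3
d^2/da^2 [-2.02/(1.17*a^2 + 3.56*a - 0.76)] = (5.530356*a^2 + 16.827408*a - 2.02*(2.34*a + 3.56)*(4.68*a + 7.12) - 3.592368)/(1.17*a^2 + 3.56*a - 0.76)^3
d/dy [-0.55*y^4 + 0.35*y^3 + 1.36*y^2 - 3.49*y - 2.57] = -2.2*y^3 + 1.05*y^2 + 2.72*y - 3.49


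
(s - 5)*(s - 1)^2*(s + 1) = s^4 - 6*s^3 + 4*s^2 + 6*s - 5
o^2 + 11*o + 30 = (o + 5)*(o + 6)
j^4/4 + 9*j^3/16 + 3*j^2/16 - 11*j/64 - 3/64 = (j/4 + 1/4)*(j - 1/2)*(j + 1/4)*(j + 3/2)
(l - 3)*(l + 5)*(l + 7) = l^3 + 9*l^2 - l - 105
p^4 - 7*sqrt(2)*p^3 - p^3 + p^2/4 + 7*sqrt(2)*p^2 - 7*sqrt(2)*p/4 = p*(p - 1/2)^2*(p - 7*sqrt(2))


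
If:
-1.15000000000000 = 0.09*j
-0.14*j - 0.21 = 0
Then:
No Solution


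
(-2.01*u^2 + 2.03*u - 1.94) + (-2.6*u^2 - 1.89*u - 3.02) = -4.61*u^2 + 0.14*u - 4.96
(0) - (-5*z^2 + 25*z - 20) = 5*z^2 - 25*z + 20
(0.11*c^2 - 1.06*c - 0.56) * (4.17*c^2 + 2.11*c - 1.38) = 0.4587*c^4 - 4.1881*c^3 - 4.7236*c^2 + 0.2812*c + 0.7728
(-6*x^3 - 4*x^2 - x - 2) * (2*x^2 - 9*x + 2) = -12*x^5 + 46*x^4 + 22*x^3 - 3*x^2 + 16*x - 4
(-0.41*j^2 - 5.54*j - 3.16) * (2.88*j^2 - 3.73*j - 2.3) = -1.1808*j^4 - 14.4259*j^3 + 12.5064*j^2 + 24.5288*j + 7.268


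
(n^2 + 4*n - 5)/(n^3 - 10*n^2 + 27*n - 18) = (n + 5)/(n^2 - 9*n + 18)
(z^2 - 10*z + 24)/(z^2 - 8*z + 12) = (z - 4)/(z - 2)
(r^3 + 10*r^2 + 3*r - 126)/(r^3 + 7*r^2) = 1 + 3/r - 18/r^2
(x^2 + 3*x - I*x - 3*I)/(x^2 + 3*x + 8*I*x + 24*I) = (x - I)/(x + 8*I)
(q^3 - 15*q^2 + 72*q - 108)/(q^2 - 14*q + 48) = (q^2 - 9*q + 18)/(q - 8)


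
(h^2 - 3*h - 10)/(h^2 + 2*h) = (h - 5)/h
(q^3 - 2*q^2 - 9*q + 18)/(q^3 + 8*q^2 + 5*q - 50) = (q^2 - 9)/(q^2 + 10*q + 25)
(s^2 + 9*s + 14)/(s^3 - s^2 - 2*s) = (s^2 + 9*s + 14)/(s*(s^2 - s - 2))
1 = 1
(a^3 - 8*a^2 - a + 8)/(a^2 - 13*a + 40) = (a^2 - 1)/(a - 5)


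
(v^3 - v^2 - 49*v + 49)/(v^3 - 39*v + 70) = (v^2 - 8*v + 7)/(v^2 - 7*v + 10)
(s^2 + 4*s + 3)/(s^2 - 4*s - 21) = (s + 1)/(s - 7)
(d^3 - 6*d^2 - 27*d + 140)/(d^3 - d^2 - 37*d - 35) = (d - 4)/(d + 1)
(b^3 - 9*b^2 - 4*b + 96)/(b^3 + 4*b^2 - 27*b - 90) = (b^2 - 12*b + 32)/(b^2 + b - 30)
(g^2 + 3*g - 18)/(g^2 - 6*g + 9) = (g + 6)/(g - 3)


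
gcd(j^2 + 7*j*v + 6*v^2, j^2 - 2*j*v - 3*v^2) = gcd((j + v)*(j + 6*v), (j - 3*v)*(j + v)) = j + v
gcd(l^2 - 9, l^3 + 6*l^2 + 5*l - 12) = l + 3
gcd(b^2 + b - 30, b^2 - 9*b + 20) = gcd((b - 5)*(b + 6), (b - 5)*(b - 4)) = b - 5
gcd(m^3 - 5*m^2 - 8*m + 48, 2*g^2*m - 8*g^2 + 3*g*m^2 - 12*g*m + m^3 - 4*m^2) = m - 4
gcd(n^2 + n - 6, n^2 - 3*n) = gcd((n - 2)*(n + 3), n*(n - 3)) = 1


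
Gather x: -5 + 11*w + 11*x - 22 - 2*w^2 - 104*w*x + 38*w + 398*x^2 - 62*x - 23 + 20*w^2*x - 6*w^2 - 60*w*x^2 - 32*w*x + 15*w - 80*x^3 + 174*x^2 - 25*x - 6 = -8*w^2 + 64*w - 80*x^3 + x^2*(572 - 60*w) + x*(20*w^2 - 136*w - 76) - 56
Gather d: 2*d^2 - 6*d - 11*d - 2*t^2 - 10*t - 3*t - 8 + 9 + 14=2*d^2 - 17*d - 2*t^2 - 13*t + 15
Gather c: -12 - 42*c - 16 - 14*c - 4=-56*c - 32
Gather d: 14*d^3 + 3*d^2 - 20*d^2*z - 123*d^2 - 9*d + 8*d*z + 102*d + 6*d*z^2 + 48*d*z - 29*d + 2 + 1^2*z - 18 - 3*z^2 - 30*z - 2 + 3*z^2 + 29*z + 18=14*d^3 + d^2*(-20*z - 120) + d*(6*z^2 + 56*z + 64)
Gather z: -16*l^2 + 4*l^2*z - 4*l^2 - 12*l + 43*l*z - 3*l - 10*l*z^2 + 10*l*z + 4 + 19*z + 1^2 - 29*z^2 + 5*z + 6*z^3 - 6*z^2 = -20*l^2 - 15*l + 6*z^3 + z^2*(-10*l - 35) + z*(4*l^2 + 53*l + 24) + 5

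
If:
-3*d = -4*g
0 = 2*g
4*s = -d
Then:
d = 0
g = 0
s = 0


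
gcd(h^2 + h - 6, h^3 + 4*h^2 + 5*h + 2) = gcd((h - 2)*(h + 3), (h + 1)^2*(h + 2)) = 1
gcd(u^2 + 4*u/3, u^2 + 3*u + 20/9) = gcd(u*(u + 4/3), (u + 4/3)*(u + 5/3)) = u + 4/3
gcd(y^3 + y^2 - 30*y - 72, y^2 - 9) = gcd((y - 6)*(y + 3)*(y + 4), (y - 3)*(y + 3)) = y + 3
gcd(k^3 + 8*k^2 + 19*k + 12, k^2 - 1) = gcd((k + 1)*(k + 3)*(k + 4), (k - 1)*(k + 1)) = k + 1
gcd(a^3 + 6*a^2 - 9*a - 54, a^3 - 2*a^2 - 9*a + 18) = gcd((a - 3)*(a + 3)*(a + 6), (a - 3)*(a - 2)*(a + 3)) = a^2 - 9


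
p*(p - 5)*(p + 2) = p^3 - 3*p^2 - 10*p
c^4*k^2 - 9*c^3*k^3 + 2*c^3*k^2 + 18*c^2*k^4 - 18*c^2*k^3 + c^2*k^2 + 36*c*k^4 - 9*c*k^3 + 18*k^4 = (c - 6*k)*(c - 3*k)*(c*k + k)^2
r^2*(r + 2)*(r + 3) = r^4 + 5*r^3 + 6*r^2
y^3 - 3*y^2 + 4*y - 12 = (y - 3)*(y - 2*I)*(y + 2*I)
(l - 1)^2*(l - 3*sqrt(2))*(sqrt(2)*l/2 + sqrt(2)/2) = sqrt(2)*l^4/2 - 3*l^3 - sqrt(2)*l^3/2 - sqrt(2)*l^2/2 + 3*l^2 + sqrt(2)*l/2 + 3*l - 3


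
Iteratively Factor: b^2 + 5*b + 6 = (b + 2)*(b + 3)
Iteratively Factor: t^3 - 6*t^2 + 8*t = (t - 2)*(t^2 - 4*t) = (t - 4)*(t - 2)*(t)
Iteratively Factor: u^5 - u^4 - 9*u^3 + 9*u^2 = (u - 3)*(u^4 + 2*u^3 - 3*u^2) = u*(u - 3)*(u^3 + 2*u^2 - 3*u) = u*(u - 3)*(u + 3)*(u^2 - u) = u^2*(u - 3)*(u + 3)*(u - 1)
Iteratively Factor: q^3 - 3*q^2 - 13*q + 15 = (q - 1)*(q^2 - 2*q - 15) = (q - 5)*(q - 1)*(q + 3)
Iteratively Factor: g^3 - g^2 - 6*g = (g)*(g^2 - g - 6) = g*(g + 2)*(g - 3)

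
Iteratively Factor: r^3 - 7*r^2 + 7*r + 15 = (r - 3)*(r^2 - 4*r - 5) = (r - 3)*(r + 1)*(r - 5)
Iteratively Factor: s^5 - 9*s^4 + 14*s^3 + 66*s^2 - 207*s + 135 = (s + 3)*(s^4 - 12*s^3 + 50*s^2 - 84*s + 45) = (s - 1)*(s + 3)*(s^3 - 11*s^2 + 39*s - 45) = (s - 3)*(s - 1)*(s + 3)*(s^2 - 8*s + 15) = (s - 3)^2*(s - 1)*(s + 3)*(s - 5)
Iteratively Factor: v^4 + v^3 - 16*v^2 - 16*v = (v)*(v^3 + v^2 - 16*v - 16) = v*(v - 4)*(v^2 + 5*v + 4) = v*(v - 4)*(v + 4)*(v + 1)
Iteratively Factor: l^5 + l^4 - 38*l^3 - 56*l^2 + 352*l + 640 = (l + 4)*(l^4 - 3*l^3 - 26*l^2 + 48*l + 160) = (l - 5)*(l + 4)*(l^3 + 2*l^2 - 16*l - 32) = (l - 5)*(l - 4)*(l + 4)*(l^2 + 6*l + 8) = (l - 5)*(l - 4)*(l + 4)^2*(l + 2)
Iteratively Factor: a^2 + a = (a)*(a + 1)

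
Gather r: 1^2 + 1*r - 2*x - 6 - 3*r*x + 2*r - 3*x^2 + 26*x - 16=r*(3 - 3*x) - 3*x^2 + 24*x - 21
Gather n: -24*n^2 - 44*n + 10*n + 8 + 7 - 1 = -24*n^2 - 34*n + 14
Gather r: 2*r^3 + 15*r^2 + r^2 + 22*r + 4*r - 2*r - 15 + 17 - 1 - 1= 2*r^3 + 16*r^2 + 24*r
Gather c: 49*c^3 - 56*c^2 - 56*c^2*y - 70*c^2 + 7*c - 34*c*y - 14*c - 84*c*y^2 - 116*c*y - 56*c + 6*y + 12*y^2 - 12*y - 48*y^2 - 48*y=49*c^3 + c^2*(-56*y - 126) + c*(-84*y^2 - 150*y - 63) - 36*y^2 - 54*y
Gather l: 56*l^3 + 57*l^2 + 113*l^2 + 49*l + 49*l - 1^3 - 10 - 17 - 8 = 56*l^3 + 170*l^2 + 98*l - 36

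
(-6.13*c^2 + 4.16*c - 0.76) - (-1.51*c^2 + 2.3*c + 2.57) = -4.62*c^2 + 1.86*c - 3.33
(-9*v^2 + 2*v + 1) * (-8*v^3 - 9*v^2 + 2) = 72*v^5 + 65*v^4 - 26*v^3 - 27*v^2 + 4*v + 2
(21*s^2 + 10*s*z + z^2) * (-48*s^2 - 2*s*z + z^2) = -1008*s^4 - 522*s^3*z - 47*s^2*z^2 + 8*s*z^3 + z^4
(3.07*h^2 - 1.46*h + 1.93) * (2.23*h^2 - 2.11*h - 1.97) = 6.8461*h^4 - 9.7335*h^3 + 1.3366*h^2 - 1.1961*h - 3.8021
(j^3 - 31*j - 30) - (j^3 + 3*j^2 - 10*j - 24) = -3*j^2 - 21*j - 6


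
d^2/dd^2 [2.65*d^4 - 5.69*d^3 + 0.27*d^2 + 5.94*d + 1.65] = 31.8*d^2 - 34.14*d + 0.54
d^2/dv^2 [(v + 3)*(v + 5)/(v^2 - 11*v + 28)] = 2*(19*v^3 - 39*v^2 - 1167*v + 4643)/(v^6 - 33*v^5 + 447*v^4 - 3179*v^3 + 12516*v^2 - 25872*v + 21952)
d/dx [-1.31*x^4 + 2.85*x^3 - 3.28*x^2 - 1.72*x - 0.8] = -5.24*x^3 + 8.55*x^2 - 6.56*x - 1.72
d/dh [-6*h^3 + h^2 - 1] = 2*h*(1 - 9*h)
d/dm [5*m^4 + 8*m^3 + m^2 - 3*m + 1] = 20*m^3 + 24*m^2 + 2*m - 3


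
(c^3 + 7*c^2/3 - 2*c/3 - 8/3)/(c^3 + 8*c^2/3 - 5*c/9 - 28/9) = 3*(c + 2)/(3*c + 7)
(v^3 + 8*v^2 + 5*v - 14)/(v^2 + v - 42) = (v^2 + v - 2)/(v - 6)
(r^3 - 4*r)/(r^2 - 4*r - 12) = r*(r - 2)/(r - 6)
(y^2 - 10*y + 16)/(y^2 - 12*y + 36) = (y^2 - 10*y + 16)/(y^2 - 12*y + 36)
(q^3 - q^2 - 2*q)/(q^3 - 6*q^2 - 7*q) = (q - 2)/(q - 7)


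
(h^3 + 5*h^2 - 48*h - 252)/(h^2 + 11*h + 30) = (h^2 - h - 42)/(h + 5)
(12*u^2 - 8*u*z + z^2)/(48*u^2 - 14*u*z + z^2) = (-2*u + z)/(-8*u + z)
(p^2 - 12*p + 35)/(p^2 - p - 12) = (-p^2 + 12*p - 35)/(-p^2 + p + 12)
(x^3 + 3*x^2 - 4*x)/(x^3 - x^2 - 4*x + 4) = x*(x + 4)/(x^2 - 4)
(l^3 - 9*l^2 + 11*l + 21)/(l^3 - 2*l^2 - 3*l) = (l - 7)/l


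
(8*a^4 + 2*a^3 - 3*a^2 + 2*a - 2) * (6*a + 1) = 48*a^5 + 20*a^4 - 16*a^3 + 9*a^2 - 10*a - 2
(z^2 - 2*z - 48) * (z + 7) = z^3 + 5*z^2 - 62*z - 336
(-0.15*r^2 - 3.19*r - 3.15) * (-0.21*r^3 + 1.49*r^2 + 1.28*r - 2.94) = 0.0315*r^5 + 0.4464*r^4 - 4.2836*r^3 - 8.3357*r^2 + 5.3466*r + 9.261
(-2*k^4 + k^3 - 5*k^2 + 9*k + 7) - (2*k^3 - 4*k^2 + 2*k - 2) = -2*k^4 - k^3 - k^2 + 7*k + 9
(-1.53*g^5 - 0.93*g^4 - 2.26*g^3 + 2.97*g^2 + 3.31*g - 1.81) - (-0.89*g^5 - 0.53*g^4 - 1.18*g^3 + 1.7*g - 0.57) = -0.64*g^5 - 0.4*g^4 - 1.08*g^3 + 2.97*g^2 + 1.61*g - 1.24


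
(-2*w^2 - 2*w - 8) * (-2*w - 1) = 4*w^3 + 6*w^2 + 18*w + 8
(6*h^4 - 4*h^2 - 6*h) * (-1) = -6*h^4 + 4*h^2 + 6*h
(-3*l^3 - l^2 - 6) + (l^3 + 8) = -2*l^3 - l^2 + 2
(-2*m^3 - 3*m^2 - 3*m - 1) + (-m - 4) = -2*m^3 - 3*m^2 - 4*m - 5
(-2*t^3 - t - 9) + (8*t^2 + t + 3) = -2*t^3 + 8*t^2 - 6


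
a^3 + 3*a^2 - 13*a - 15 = (a - 3)*(a + 1)*(a + 5)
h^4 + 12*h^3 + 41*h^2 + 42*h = h*(h + 2)*(h + 3)*(h + 7)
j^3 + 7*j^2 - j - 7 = (j - 1)*(j + 1)*(j + 7)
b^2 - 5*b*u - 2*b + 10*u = (b - 2)*(b - 5*u)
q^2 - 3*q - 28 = (q - 7)*(q + 4)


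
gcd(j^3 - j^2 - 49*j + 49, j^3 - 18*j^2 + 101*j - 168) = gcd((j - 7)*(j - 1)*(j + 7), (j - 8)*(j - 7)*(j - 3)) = j - 7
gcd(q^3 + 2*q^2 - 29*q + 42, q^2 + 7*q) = q + 7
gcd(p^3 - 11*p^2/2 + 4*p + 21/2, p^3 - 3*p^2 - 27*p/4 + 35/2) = p - 7/2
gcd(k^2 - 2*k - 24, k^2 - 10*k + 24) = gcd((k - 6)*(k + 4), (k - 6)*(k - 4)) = k - 6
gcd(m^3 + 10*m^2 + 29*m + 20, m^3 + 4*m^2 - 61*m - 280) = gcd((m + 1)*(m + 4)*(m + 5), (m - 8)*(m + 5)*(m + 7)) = m + 5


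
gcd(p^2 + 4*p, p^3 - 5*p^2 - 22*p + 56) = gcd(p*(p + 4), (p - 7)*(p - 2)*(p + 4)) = p + 4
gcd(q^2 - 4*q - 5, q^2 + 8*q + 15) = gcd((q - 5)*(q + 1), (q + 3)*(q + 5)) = 1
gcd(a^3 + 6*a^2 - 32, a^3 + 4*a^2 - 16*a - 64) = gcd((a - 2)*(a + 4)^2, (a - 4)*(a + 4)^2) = a^2 + 8*a + 16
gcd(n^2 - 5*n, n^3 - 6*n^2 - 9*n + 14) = 1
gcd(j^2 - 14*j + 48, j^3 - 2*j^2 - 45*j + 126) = j - 6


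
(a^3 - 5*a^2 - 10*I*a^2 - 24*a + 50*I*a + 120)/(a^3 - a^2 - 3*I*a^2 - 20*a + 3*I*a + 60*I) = (a^2 - 10*I*a - 24)/(a^2 + a*(4 - 3*I) - 12*I)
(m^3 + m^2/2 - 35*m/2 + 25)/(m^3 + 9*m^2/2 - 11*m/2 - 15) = (2*m - 5)/(2*m + 3)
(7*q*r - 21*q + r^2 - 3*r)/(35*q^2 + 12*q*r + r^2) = (r - 3)/(5*q + r)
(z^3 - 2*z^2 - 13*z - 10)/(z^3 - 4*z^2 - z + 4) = (z^2 - 3*z - 10)/(z^2 - 5*z + 4)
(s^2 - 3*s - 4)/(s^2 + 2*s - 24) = (s + 1)/(s + 6)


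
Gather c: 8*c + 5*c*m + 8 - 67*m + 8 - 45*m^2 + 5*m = c*(5*m + 8) - 45*m^2 - 62*m + 16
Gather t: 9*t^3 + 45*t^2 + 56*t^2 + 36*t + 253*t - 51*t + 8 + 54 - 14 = 9*t^3 + 101*t^2 + 238*t + 48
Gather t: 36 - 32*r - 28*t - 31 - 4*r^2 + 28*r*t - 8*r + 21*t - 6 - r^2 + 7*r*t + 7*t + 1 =-5*r^2 + 35*r*t - 40*r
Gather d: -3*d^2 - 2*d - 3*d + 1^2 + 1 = -3*d^2 - 5*d + 2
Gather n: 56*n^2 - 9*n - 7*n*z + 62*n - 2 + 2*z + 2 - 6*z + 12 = 56*n^2 + n*(53 - 7*z) - 4*z + 12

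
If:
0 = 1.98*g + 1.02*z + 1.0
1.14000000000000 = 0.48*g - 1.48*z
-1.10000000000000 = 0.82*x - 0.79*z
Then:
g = -0.09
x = -2.11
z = -0.80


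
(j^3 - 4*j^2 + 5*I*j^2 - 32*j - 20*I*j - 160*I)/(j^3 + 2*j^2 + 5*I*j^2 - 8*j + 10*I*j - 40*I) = (j - 8)/(j - 2)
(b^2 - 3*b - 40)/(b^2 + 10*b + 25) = (b - 8)/(b + 5)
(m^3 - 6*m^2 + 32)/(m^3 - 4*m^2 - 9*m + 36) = (m^2 - 2*m - 8)/(m^2 - 9)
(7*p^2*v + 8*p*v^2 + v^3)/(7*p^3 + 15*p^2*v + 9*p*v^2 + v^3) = v/(p + v)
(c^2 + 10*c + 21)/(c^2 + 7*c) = (c + 3)/c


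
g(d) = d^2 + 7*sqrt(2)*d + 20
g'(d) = 2*d + 7*sqrt(2)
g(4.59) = 86.51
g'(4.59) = 19.08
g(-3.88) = -3.36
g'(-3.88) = 2.14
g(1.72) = 39.99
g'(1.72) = 13.34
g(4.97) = 93.90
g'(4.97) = 19.84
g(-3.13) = -1.19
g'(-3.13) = 3.64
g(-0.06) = 19.41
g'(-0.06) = 9.78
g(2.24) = 47.19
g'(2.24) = 14.38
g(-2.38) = 2.10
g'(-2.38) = 5.14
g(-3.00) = -0.70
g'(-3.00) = 3.90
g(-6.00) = -3.40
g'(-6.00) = -2.10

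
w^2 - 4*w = w*(w - 4)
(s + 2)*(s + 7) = s^2 + 9*s + 14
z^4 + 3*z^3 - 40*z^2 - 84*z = z*(z - 6)*(z + 2)*(z + 7)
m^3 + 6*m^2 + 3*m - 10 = (m - 1)*(m + 2)*(m + 5)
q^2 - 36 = (q - 6)*(q + 6)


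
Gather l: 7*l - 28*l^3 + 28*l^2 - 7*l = -28*l^3 + 28*l^2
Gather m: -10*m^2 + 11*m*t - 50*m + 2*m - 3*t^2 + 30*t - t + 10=-10*m^2 + m*(11*t - 48) - 3*t^2 + 29*t + 10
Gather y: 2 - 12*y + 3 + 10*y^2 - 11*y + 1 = 10*y^2 - 23*y + 6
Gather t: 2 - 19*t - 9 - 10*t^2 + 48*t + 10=-10*t^2 + 29*t + 3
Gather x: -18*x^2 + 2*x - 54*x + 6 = -18*x^2 - 52*x + 6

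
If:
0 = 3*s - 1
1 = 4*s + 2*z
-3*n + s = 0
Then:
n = 1/9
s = 1/3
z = -1/6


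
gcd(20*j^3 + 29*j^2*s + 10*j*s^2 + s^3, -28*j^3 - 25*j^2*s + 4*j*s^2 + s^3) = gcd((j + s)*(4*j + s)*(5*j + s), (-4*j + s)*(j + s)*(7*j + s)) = j + s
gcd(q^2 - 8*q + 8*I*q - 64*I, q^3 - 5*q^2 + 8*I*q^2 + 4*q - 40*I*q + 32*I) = q + 8*I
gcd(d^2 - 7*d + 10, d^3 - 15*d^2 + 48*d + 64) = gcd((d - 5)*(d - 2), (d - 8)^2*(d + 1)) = 1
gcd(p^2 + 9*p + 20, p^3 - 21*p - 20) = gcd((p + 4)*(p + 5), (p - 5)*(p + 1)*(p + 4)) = p + 4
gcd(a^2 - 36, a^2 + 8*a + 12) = a + 6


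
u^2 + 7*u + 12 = (u + 3)*(u + 4)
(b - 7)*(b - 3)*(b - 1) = b^3 - 11*b^2 + 31*b - 21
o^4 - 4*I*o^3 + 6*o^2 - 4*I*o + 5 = (o - 5*I)*(o - I)*(o + I)^2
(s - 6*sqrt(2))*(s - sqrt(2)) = s^2 - 7*sqrt(2)*s + 12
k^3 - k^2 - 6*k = k*(k - 3)*(k + 2)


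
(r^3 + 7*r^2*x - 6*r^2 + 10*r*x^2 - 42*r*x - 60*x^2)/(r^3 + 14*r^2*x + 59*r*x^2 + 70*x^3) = (r - 6)/(r + 7*x)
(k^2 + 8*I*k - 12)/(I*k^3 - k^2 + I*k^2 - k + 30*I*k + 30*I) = (-I*k + 2)/(k^2 + k*(1 - 5*I) - 5*I)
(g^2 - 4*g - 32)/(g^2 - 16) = (g - 8)/(g - 4)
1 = 1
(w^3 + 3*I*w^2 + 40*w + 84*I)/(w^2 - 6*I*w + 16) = (w^2 + I*w + 42)/(w - 8*I)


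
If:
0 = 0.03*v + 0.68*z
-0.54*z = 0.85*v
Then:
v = 0.00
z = 0.00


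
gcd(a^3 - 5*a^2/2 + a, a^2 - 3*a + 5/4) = a - 1/2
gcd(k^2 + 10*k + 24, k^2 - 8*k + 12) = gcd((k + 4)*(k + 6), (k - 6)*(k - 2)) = 1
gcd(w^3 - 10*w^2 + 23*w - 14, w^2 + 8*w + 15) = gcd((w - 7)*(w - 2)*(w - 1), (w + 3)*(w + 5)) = 1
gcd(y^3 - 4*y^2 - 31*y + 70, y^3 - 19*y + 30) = y^2 + 3*y - 10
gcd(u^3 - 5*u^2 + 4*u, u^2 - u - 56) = 1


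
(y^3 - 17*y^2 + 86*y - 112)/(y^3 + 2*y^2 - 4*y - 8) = (y^2 - 15*y + 56)/(y^2 + 4*y + 4)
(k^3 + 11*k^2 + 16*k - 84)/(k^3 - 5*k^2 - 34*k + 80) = (k^2 + 13*k + 42)/(k^2 - 3*k - 40)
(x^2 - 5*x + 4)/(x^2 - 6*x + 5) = (x - 4)/(x - 5)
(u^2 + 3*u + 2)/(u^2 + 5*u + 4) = (u + 2)/(u + 4)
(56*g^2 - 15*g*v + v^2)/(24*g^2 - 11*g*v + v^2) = (-7*g + v)/(-3*g + v)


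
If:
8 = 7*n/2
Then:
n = 16/7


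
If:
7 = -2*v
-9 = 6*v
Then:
No Solution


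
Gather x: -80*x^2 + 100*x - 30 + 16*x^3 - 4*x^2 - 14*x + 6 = 16*x^3 - 84*x^2 + 86*x - 24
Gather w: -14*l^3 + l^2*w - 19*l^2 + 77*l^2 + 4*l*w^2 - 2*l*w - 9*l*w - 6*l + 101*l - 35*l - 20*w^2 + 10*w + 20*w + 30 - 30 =-14*l^3 + 58*l^2 + 60*l + w^2*(4*l - 20) + w*(l^2 - 11*l + 30)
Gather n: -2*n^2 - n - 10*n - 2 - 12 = -2*n^2 - 11*n - 14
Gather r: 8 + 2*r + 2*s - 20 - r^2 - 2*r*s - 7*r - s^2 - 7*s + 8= -r^2 + r*(-2*s - 5) - s^2 - 5*s - 4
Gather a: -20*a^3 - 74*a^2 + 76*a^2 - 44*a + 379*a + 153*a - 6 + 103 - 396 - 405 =-20*a^3 + 2*a^2 + 488*a - 704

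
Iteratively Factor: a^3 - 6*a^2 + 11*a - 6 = (a - 2)*(a^2 - 4*a + 3) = (a - 2)*(a - 1)*(a - 3)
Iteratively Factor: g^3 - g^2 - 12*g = (g)*(g^2 - g - 12) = g*(g - 4)*(g + 3)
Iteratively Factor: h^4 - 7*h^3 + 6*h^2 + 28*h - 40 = (h - 5)*(h^3 - 2*h^2 - 4*h + 8) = (h - 5)*(h - 2)*(h^2 - 4) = (h - 5)*(h - 2)*(h + 2)*(h - 2)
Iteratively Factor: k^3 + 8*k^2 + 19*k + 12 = (k + 4)*(k^2 + 4*k + 3) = (k + 1)*(k + 4)*(k + 3)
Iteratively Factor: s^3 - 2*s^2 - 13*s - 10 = (s + 2)*(s^2 - 4*s - 5) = (s - 5)*(s + 2)*(s + 1)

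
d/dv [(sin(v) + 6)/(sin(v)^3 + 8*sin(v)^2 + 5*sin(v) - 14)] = -2*(sin(v)^3 + 13*sin(v)^2 + 48*sin(v) + 22)*cos(v)/(sin(v)^3 + 8*sin(v)^2 + 5*sin(v) - 14)^2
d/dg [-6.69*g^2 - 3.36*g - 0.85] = -13.38*g - 3.36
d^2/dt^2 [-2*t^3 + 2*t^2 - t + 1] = 4 - 12*t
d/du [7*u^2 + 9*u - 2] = 14*u + 9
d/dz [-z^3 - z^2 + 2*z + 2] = -3*z^2 - 2*z + 2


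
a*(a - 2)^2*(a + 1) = a^4 - 3*a^3 + 4*a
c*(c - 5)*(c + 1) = c^3 - 4*c^2 - 5*c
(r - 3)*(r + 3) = r^2 - 9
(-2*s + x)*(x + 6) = -2*s*x - 12*s + x^2 + 6*x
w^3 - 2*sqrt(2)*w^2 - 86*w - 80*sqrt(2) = (w - 8*sqrt(2))*(w + sqrt(2))*(w + 5*sqrt(2))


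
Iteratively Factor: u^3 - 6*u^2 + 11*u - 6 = (u - 2)*(u^2 - 4*u + 3) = (u - 3)*(u - 2)*(u - 1)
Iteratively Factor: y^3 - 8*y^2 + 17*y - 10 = (y - 1)*(y^2 - 7*y + 10) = (y - 2)*(y - 1)*(y - 5)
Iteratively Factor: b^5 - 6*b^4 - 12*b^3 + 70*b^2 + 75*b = (b + 3)*(b^4 - 9*b^3 + 15*b^2 + 25*b) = b*(b + 3)*(b^3 - 9*b^2 + 15*b + 25) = b*(b - 5)*(b + 3)*(b^2 - 4*b - 5) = b*(b - 5)^2*(b + 3)*(b + 1)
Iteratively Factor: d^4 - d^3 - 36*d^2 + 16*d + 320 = (d + 4)*(d^3 - 5*d^2 - 16*d + 80) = (d - 4)*(d + 4)*(d^2 - d - 20) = (d - 4)*(d + 4)^2*(d - 5)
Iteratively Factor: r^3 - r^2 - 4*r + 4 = (r - 2)*(r^2 + r - 2) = (r - 2)*(r + 2)*(r - 1)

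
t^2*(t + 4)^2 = t^4 + 8*t^3 + 16*t^2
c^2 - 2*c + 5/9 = (c - 5/3)*(c - 1/3)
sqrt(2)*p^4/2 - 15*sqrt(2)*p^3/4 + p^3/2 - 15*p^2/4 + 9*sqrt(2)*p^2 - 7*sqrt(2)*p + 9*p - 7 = (p - 7/2)*(p - 2)^2*(sqrt(2)*p/2 + 1/2)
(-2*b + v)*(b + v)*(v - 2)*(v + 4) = -2*b^2*v^2 - 4*b^2*v + 16*b^2 - b*v^3 - 2*b*v^2 + 8*b*v + v^4 + 2*v^3 - 8*v^2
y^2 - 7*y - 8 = (y - 8)*(y + 1)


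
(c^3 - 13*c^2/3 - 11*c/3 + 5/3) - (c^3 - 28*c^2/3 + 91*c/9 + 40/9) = 5*c^2 - 124*c/9 - 25/9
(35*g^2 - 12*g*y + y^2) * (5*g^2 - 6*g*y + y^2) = 175*g^4 - 270*g^3*y + 112*g^2*y^2 - 18*g*y^3 + y^4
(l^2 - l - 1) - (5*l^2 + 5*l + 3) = -4*l^2 - 6*l - 4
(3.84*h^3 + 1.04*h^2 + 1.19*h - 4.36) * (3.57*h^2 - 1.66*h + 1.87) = 13.7088*h^5 - 2.6616*h^4 + 9.7027*h^3 - 15.5958*h^2 + 9.4629*h - 8.1532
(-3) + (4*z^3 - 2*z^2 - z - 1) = 4*z^3 - 2*z^2 - z - 4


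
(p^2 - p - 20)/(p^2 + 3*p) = (p^2 - p - 20)/(p*(p + 3))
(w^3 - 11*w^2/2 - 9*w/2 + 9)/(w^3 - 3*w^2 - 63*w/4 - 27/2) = 2*(w - 1)/(2*w + 3)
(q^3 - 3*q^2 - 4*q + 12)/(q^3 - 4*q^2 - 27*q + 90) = (q^2 - 4)/(q^2 - q - 30)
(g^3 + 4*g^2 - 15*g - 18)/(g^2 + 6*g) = g - 2 - 3/g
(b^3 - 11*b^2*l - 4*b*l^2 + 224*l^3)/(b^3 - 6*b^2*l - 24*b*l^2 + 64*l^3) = (b - 7*l)/(b - 2*l)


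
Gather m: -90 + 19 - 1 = -72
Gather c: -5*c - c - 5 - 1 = -6*c - 6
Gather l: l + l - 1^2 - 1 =2*l - 2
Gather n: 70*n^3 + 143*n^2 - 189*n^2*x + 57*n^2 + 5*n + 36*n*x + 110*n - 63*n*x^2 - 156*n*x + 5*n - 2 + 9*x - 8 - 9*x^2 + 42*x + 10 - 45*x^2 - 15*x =70*n^3 + n^2*(200 - 189*x) + n*(-63*x^2 - 120*x + 120) - 54*x^2 + 36*x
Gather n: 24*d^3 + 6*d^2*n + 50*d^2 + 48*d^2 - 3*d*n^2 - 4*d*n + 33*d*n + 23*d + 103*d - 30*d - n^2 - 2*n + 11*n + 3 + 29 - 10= 24*d^3 + 98*d^2 + 96*d + n^2*(-3*d - 1) + n*(6*d^2 + 29*d + 9) + 22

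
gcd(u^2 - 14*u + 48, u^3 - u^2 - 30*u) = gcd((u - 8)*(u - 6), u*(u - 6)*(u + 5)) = u - 6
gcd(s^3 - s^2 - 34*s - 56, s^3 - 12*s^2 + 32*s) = 1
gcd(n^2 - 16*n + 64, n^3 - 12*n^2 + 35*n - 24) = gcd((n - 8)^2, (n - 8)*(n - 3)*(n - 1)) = n - 8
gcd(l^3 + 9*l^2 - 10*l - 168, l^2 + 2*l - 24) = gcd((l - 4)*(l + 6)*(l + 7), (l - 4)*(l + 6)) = l^2 + 2*l - 24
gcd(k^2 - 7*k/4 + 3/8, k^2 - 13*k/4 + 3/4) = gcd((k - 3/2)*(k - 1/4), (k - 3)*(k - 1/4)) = k - 1/4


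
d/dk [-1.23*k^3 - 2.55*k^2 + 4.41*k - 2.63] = -3.69*k^2 - 5.1*k + 4.41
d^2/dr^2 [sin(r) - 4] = -sin(r)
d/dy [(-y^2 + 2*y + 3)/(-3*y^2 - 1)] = 2*(3*y^2 + 10*y - 1)/(9*y^4 + 6*y^2 + 1)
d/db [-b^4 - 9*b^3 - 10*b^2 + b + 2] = -4*b^3 - 27*b^2 - 20*b + 1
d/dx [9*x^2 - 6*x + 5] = 18*x - 6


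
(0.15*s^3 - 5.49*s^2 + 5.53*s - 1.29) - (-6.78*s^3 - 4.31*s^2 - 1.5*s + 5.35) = 6.93*s^3 - 1.18*s^2 + 7.03*s - 6.64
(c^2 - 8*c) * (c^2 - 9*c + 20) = c^4 - 17*c^3 + 92*c^2 - 160*c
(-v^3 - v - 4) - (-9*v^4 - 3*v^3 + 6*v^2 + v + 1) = 9*v^4 + 2*v^3 - 6*v^2 - 2*v - 5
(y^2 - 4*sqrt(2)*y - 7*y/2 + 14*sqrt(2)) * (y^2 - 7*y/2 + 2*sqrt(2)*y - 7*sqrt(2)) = y^4 - 7*y^3 - 2*sqrt(2)*y^3 - 15*y^2/4 + 14*sqrt(2)*y^2 - 49*sqrt(2)*y/2 + 112*y - 196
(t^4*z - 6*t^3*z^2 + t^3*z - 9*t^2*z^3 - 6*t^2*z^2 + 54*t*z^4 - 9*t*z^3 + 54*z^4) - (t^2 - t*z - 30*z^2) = t^4*z - 6*t^3*z^2 + t^3*z - 9*t^2*z^3 - 6*t^2*z^2 - t^2 + 54*t*z^4 - 9*t*z^3 + t*z + 54*z^4 + 30*z^2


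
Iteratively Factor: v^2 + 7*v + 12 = (v + 4)*(v + 3)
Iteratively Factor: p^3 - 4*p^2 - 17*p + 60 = (p - 5)*(p^2 + p - 12) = (p - 5)*(p + 4)*(p - 3)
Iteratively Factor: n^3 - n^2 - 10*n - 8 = (n + 2)*(n^2 - 3*n - 4) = (n + 1)*(n + 2)*(n - 4)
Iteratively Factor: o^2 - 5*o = (o - 5)*(o)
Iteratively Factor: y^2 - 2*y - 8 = (y - 4)*(y + 2)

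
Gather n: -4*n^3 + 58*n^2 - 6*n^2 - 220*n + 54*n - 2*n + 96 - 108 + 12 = -4*n^3 + 52*n^2 - 168*n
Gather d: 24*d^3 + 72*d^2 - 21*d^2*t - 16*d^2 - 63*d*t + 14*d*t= 24*d^3 + d^2*(56 - 21*t) - 49*d*t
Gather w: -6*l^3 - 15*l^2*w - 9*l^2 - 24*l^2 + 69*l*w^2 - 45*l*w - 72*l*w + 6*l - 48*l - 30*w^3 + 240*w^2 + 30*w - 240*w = -6*l^3 - 33*l^2 - 42*l - 30*w^3 + w^2*(69*l + 240) + w*(-15*l^2 - 117*l - 210)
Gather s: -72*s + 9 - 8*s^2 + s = -8*s^2 - 71*s + 9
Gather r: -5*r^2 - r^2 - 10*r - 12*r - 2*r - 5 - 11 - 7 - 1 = -6*r^2 - 24*r - 24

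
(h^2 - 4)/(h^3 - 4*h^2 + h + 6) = (h + 2)/(h^2 - 2*h - 3)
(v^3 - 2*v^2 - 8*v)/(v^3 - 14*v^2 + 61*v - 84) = v*(v + 2)/(v^2 - 10*v + 21)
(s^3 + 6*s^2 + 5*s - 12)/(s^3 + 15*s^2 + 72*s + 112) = (s^2 + 2*s - 3)/(s^2 + 11*s + 28)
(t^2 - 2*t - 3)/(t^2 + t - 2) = (t^2 - 2*t - 3)/(t^2 + t - 2)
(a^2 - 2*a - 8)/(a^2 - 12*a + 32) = (a + 2)/(a - 8)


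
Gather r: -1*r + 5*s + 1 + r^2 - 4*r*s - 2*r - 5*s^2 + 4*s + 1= r^2 + r*(-4*s - 3) - 5*s^2 + 9*s + 2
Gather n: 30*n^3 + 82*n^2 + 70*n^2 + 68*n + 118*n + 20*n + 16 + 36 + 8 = 30*n^3 + 152*n^2 + 206*n + 60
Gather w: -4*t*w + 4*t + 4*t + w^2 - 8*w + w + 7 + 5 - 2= 8*t + w^2 + w*(-4*t - 7) + 10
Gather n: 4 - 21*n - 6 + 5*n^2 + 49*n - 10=5*n^2 + 28*n - 12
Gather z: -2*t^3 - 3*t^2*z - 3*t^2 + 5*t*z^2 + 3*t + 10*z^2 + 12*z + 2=-2*t^3 - 3*t^2 + 3*t + z^2*(5*t + 10) + z*(12 - 3*t^2) + 2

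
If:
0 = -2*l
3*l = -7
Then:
No Solution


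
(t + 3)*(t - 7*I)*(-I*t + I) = -I*t^3 - 7*t^2 - 2*I*t^2 - 14*t + 3*I*t + 21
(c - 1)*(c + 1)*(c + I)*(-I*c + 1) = -I*c^4 + 2*c^3 + 2*I*c^2 - 2*c - I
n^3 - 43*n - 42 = (n - 7)*(n + 1)*(n + 6)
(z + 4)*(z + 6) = z^2 + 10*z + 24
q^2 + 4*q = q*(q + 4)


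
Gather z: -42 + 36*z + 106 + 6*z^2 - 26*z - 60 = 6*z^2 + 10*z + 4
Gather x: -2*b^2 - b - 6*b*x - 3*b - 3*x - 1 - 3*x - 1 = -2*b^2 - 4*b + x*(-6*b - 6) - 2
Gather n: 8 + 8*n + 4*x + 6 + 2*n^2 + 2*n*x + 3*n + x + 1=2*n^2 + n*(2*x + 11) + 5*x + 15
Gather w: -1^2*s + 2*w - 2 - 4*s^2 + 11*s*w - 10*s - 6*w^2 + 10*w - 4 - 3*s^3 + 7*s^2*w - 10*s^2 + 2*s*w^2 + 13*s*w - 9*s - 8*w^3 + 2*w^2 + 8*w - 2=-3*s^3 - 14*s^2 - 20*s - 8*w^3 + w^2*(2*s - 4) + w*(7*s^2 + 24*s + 20) - 8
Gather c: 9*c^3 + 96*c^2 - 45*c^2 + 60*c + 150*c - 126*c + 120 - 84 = 9*c^3 + 51*c^2 + 84*c + 36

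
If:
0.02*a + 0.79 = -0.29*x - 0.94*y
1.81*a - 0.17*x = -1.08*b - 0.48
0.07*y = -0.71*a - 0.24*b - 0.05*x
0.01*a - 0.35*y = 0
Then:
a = 1.17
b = -2.86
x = -2.91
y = 0.03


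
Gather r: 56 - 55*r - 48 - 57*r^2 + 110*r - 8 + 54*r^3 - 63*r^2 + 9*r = 54*r^3 - 120*r^2 + 64*r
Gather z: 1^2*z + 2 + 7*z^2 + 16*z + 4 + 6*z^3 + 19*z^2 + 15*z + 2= 6*z^3 + 26*z^2 + 32*z + 8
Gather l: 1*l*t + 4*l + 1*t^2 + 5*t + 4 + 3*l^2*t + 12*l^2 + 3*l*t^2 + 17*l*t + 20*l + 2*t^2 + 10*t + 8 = l^2*(3*t + 12) + l*(3*t^2 + 18*t + 24) + 3*t^2 + 15*t + 12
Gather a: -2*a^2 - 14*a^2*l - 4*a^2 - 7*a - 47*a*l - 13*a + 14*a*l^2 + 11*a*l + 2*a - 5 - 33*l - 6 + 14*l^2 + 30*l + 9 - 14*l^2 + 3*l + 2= a^2*(-14*l - 6) + a*(14*l^2 - 36*l - 18)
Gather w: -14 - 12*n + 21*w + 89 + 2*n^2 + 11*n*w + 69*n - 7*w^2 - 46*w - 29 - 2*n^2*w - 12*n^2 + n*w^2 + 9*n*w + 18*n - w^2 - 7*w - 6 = -10*n^2 + 75*n + w^2*(n - 8) + w*(-2*n^2 + 20*n - 32) + 40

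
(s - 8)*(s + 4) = s^2 - 4*s - 32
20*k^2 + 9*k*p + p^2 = (4*k + p)*(5*k + p)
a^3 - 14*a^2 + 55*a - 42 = (a - 7)*(a - 6)*(a - 1)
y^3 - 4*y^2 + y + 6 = (y - 3)*(y - 2)*(y + 1)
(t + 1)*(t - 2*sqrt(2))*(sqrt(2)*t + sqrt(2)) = sqrt(2)*t^3 - 4*t^2 + 2*sqrt(2)*t^2 - 8*t + sqrt(2)*t - 4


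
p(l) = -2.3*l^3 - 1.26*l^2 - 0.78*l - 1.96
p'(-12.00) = -964.14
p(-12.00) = 3800.36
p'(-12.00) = -964.14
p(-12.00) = 3800.36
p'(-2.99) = -54.93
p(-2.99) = 50.59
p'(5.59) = -230.48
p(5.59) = -447.45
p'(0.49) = -3.67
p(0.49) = -2.92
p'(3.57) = -97.72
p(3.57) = -125.45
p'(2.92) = -66.97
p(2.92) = -72.24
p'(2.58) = -53.21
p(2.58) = -51.86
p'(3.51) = -94.63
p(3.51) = -119.68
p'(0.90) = -8.64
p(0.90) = -5.36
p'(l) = -6.9*l^2 - 2.52*l - 0.78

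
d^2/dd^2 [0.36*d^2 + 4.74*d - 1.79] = 0.720000000000000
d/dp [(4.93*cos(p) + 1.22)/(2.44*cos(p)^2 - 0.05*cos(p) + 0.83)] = (12.0292*cos(p)^2 + 5.9536*cos(p) - 4.1529)*sin(p)/(5.9536*cos(p)^4 - 0.244*cos(p)^3 + 4.0529*cos(p)^2 - 0.083*cos(p) + 0.6889)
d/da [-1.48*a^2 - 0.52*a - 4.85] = -2.96*a - 0.52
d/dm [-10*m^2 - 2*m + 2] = -20*m - 2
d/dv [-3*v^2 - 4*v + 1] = -6*v - 4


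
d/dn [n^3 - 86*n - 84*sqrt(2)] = 3*n^2 - 86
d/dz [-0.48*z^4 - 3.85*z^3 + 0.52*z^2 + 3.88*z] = -1.92*z^3 - 11.55*z^2 + 1.04*z + 3.88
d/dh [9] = 0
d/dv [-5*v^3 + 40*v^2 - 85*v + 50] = -15*v^2 + 80*v - 85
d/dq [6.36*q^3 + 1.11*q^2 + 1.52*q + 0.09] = 19.08*q^2 + 2.22*q + 1.52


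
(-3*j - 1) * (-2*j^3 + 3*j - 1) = 6*j^4 + 2*j^3 - 9*j^2 + 1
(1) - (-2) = 3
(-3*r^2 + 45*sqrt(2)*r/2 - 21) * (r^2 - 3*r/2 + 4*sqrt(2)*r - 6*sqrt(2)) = -3*r^4 + 9*r^3/2 + 21*sqrt(2)*r^3/2 - 63*sqrt(2)*r^2/4 + 159*r^2 - 477*r/2 - 84*sqrt(2)*r + 126*sqrt(2)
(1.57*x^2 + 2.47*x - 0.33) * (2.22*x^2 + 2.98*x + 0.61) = 3.4854*x^4 + 10.162*x^3 + 7.5857*x^2 + 0.5233*x - 0.2013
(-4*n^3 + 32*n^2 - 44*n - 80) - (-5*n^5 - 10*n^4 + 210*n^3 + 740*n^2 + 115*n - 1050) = 5*n^5 + 10*n^4 - 214*n^3 - 708*n^2 - 159*n + 970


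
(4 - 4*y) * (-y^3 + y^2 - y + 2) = 4*y^4 - 8*y^3 + 8*y^2 - 12*y + 8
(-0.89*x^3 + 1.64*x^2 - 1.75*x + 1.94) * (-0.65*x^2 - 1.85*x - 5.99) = 0.5785*x^5 + 0.5805*x^4 + 3.4346*x^3 - 7.8471*x^2 + 6.8935*x - 11.6206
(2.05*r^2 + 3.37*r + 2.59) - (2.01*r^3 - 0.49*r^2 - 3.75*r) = -2.01*r^3 + 2.54*r^2 + 7.12*r + 2.59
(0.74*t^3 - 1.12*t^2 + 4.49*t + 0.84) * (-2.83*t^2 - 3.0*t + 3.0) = -2.0942*t^5 + 0.949600000000001*t^4 - 7.1267*t^3 - 19.2072*t^2 + 10.95*t + 2.52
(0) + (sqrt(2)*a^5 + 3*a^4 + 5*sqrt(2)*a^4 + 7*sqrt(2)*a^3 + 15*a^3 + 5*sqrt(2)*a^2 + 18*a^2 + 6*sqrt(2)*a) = sqrt(2)*a^5 + 3*a^4 + 5*sqrt(2)*a^4 + 7*sqrt(2)*a^3 + 15*a^3 + 5*sqrt(2)*a^2 + 18*a^2 + 6*sqrt(2)*a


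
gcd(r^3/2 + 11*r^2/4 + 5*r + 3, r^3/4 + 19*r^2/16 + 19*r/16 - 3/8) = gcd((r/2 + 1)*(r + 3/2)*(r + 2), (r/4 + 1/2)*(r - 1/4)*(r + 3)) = r + 2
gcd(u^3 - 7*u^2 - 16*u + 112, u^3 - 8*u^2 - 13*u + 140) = u^2 - 3*u - 28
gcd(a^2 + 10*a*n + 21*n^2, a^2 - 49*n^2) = a + 7*n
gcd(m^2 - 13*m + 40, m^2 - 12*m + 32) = m - 8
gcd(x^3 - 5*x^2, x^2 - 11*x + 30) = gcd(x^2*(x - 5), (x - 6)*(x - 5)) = x - 5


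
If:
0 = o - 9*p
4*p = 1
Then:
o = 9/4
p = 1/4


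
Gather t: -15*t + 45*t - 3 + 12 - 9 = 30*t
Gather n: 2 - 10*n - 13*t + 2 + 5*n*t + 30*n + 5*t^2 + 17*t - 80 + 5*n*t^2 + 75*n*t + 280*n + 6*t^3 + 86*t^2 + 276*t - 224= n*(5*t^2 + 80*t + 300) + 6*t^3 + 91*t^2 + 280*t - 300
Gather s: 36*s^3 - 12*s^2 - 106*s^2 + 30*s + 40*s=36*s^3 - 118*s^2 + 70*s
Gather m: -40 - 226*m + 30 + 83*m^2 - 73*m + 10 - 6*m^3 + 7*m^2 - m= -6*m^3 + 90*m^2 - 300*m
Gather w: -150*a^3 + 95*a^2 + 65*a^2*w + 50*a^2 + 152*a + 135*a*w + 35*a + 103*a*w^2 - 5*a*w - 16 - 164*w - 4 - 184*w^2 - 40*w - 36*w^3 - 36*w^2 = -150*a^3 + 145*a^2 + 187*a - 36*w^3 + w^2*(103*a - 220) + w*(65*a^2 + 130*a - 204) - 20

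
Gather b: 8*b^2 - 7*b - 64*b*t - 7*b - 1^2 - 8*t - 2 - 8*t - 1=8*b^2 + b*(-64*t - 14) - 16*t - 4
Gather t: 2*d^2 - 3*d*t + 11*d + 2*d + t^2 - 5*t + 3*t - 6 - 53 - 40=2*d^2 + 13*d + t^2 + t*(-3*d - 2) - 99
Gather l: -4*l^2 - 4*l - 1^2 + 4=-4*l^2 - 4*l + 3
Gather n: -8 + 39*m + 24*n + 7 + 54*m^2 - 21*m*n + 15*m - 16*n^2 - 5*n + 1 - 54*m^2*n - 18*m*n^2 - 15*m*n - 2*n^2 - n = 54*m^2 + 54*m + n^2*(-18*m - 18) + n*(-54*m^2 - 36*m + 18)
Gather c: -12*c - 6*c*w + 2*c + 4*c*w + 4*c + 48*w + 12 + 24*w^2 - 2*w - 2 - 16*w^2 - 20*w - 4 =c*(-2*w - 6) + 8*w^2 + 26*w + 6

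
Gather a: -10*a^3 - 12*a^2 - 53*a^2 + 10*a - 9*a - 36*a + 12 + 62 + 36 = -10*a^3 - 65*a^2 - 35*a + 110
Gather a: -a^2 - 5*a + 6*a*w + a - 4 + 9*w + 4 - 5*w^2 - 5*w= -a^2 + a*(6*w - 4) - 5*w^2 + 4*w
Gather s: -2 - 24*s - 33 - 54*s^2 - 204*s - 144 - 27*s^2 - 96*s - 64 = -81*s^2 - 324*s - 243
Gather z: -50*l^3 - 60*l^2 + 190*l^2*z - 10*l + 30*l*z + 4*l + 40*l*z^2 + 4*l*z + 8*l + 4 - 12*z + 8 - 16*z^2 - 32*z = -50*l^3 - 60*l^2 + 2*l + z^2*(40*l - 16) + z*(190*l^2 + 34*l - 44) + 12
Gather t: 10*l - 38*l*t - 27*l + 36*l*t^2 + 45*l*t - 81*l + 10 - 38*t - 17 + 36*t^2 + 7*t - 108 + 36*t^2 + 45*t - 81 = -98*l + t^2*(36*l + 72) + t*(7*l + 14) - 196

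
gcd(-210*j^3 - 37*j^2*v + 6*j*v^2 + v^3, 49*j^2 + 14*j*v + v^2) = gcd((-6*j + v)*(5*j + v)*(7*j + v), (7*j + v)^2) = 7*j + v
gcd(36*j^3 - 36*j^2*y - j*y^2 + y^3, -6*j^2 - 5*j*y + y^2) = -6*j + y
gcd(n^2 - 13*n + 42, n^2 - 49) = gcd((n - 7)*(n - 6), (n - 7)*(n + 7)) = n - 7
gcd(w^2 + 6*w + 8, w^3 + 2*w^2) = w + 2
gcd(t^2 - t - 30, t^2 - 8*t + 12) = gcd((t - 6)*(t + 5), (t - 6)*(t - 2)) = t - 6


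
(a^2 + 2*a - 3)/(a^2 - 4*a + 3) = (a + 3)/(a - 3)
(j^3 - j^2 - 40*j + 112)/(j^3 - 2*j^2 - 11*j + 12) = (j^2 + 3*j - 28)/(j^2 + 2*j - 3)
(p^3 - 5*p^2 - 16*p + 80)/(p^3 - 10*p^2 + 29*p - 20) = (p + 4)/(p - 1)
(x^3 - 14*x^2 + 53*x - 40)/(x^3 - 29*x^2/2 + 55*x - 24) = 2*(x^2 - 6*x + 5)/(2*x^2 - 13*x + 6)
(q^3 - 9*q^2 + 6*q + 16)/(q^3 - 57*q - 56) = (q - 2)/(q + 7)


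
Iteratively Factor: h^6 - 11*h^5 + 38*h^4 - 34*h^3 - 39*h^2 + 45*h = (h)*(h^5 - 11*h^4 + 38*h^3 - 34*h^2 - 39*h + 45) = h*(h - 5)*(h^4 - 6*h^3 + 8*h^2 + 6*h - 9) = h*(h - 5)*(h - 3)*(h^3 - 3*h^2 - h + 3) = h*(h - 5)*(h - 3)*(h - 1)*(h^2 - 2*h - 3) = h*(h - 5)*(h - 3)*(h - 1)*(h + 1)*(h - 3)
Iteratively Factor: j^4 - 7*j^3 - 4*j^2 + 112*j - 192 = (j - 4)*(j^3 - 3*j^2 - 16*j + 48) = (j - 4)^2*(j^2 + j - 12) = (j - 4)^2*(j - 3)*(j + 4)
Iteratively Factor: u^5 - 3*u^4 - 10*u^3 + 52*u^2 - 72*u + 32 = (u - 1)*(u^4 - 2*u^3 - 12*u^2 + 40*u - 32) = (u - 2)*(u - 1)*(u^3 - 12*u + 16) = (u - 2)^2*(u - 1)*(u^2 + 2*u - 8) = (u - 2)^2*(u - 1)*(u + 4)*(u - 2)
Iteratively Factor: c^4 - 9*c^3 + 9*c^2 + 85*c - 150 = (c - 5)*(c^3 - 4*c^2 - 11*c + 30) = (c - 5)^2*(c^2 + c - 6) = (c - 5)^2*(c - 2)*(c + 3)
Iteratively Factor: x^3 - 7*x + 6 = (x + 3)*(x^2 - 3*x + 2) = (x - 1)*(x + 3)*(x - 2)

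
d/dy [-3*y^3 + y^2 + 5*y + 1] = -9*y^2 + 2*y + 5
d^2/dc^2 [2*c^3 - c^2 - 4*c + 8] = 12*c - 2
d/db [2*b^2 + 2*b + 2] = 4*b + 2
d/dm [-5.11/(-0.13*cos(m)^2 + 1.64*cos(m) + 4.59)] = (1.3286*cos(m) - 8.3804)*sin(m)/(-0.13*cos(m)^2 + 1.64*cos(m) + 4.59)^2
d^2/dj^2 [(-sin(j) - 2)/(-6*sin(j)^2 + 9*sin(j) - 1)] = (-36*sin(j)^5 - 342*sin(j)^4 + 432*sin(j)^3 + 309*sin(j)^2 - 703*sin(j) + 318)/(6*sin(j)^2 - 9*sin(j) + 1)^3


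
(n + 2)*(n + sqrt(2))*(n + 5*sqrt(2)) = n^3 + 2*n^2 + 6*sqrt(2)*n^2 + 10*n + 12*sqrt(2)*n + 20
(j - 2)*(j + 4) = j^2 + 2*j - 8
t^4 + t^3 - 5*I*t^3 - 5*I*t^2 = t^2*(t + 1)*(t - 5*I)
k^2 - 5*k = k*(k - 5)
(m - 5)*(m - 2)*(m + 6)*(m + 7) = m^4 + 6*m^3 - 39*m^2 - 164*m + 420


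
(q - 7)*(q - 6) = q^2 - 13*q + 42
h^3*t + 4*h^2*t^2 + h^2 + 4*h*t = h*(h + 4*t)*(h*t + 1)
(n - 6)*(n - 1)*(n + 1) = n^3 - 6*n^2 - n + 6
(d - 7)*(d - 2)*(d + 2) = d^3 - 7*d^2 - 4*d + 28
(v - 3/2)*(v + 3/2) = v^2 - 9/4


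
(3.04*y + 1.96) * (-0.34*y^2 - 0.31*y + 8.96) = -1.0336*y^3 - 1.6088*y^2 + 26.6308*y + 17.5616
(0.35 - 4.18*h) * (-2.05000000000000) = 8.569*h - 0.7175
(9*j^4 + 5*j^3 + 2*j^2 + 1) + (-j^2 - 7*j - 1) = 9*j^4 + 5*j^3 + j^2 - 7*j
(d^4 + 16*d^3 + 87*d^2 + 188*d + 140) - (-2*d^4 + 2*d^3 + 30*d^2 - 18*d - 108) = 3*d^4 + 14*d^3 + 57*d^2 + 206*d + 248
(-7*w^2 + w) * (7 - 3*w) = 21*w^3 - 52*w^2 + 7*w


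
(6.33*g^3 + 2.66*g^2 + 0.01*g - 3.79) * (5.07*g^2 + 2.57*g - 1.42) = 32.0931*g^5 + 29.7543*g^4 - 2.1017*g^3 - 22.9668*g^2 - 9.7545*g + 5.3818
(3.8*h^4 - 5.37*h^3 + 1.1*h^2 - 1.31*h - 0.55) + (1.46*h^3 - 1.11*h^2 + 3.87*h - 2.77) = 3.8*h^4 - 3.91*h^3 - 0.01*h^2 + 2.56*h - 3.32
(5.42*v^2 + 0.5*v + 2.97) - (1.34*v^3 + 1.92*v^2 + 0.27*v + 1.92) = -1.34*v^3 + 3.5*v^2 + 0.23*v + 1.05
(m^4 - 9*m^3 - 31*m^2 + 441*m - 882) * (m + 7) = m^5 - 2*m^4 - 94*m^3 + 224*m^2 + 2205*m - 6174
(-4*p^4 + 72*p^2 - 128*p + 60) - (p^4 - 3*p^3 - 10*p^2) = -5*p^4 + 3*p^3 + 82*p^2 - 128*p + 60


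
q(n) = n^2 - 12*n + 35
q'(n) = 2*n - 12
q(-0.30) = 38.69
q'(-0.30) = -12.60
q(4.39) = 1.59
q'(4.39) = -3.22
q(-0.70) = 43.89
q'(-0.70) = -13.40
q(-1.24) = 51.42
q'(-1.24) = -14.48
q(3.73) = 4.15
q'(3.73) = -4.54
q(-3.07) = 81.26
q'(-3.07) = -18.14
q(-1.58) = 56.46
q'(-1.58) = -15.16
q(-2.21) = 66.40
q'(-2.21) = -16.42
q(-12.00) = 323.00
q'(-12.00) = -36.00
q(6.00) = -1.00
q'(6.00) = 0.00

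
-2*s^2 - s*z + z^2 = (-2*s + z)*(s + z)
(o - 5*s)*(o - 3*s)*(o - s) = o^3 - 9*o^2*s + 23*o*s^2 - 15*s^3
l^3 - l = l*(l - 1)*(l + 1)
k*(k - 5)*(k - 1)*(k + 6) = k^4 - 31*k^2 + 30*k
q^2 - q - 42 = (q - 7)*(q + 6)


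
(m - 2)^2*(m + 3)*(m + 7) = m^4 + 6*m^3 - 15*m^2 - 44*m + 84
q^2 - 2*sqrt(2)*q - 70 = (q - 7*sqrt(2))*(q + 5*sqrt(2))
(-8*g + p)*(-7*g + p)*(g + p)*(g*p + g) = 56*g^4*p + 56*g^4 + 41*g^3*p^2 + 41*g^3*p - 14*g^2*p^3 - 14*g^2*p^2 + g*p^4 + g*p^3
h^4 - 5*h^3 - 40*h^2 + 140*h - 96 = (h - 8)*(h - 2)*(h - 1)*(h + 6)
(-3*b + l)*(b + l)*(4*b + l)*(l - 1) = -12*b^3*l + 12*b^3 - 11*b^2*l^2 + 11*b^2*l + 2*b*l^3 - 2*b*l^2 + l^4 - l^3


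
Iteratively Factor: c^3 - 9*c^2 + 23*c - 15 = (c - 3)*(c^2 - 6*c + 5) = (c - 3)*(c - 1)*(c - 5)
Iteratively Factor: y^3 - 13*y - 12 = (y - 4)*(y^2 + 4*y + 3) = (y - 4)*(y + 3)*(y + 1)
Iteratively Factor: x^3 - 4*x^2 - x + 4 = (x + 1)*(x^2 - 5*x + 4) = (x - 4)*(x + 1)*(x - 1)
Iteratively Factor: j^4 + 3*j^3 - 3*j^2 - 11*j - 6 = (j + 1)*(j^3 + 2*j^2 - 5*j - 6) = (j + 1)*(j + 3)*(j^2 - j - 2) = (j - 2)*(j + 1)*(j + 3)*(j + 1)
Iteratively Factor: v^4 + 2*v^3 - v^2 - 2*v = (v + 1)*(v^3 + v^2 - 2*v) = (v - 1)*(v + 1)*(v^2 + 2*v) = (v - 1)*(v + 1)*(v + 2)*(v)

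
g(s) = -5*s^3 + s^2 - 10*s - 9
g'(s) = -15*s^2 + 2*s - 10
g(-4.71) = 582.72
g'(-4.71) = -352.18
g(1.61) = -43.37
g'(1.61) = -45.66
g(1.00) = -23.00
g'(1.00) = -23.00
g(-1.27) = 15.55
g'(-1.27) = -36.73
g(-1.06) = 8.68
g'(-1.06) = -28.97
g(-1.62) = 31.08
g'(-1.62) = -52.61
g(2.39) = -95.45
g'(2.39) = -90.90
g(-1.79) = 40.78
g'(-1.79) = -61.64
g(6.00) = -1113.00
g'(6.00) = -538.00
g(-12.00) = 8895.00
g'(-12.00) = -2194.00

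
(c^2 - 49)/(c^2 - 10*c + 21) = (c + 7)/(c - 3)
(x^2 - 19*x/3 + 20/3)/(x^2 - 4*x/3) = (x - 5)/x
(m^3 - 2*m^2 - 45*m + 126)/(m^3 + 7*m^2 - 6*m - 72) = (m^2 + m - 42)/(m^2 + 10*m + 24)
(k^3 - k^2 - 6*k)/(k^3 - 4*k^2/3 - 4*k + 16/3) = 3*k*(k - 3)/(3*k^2 - 10*k + 8)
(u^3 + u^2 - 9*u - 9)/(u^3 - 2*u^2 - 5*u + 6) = (u^2 + 4*u + 3)/(u^2 + u - 2)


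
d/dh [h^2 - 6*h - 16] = 2*h - 6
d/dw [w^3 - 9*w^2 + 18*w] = 3*w^2 - 18*w + 18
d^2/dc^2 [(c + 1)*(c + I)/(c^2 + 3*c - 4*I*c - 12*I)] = (c^3*(-4 + 10*I) + 78*I*c^2 + c*(-48 + 90*I) - 240 + 154*I)/(c^6 + c^5*(9 - 12*I) + c^4*(-21 - 108*I) + c^3*(-405 - 260*I) + c^2*(-1296 + 252*I) + c*(-1296 + 1728*I) + 1728*I)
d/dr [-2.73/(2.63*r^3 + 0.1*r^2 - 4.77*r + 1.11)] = (21.5397*r^2 + 0.546*r - 13.0221)/(2.63*r^3 + 0.1*r^2 - 4.77*r + 1.11)^2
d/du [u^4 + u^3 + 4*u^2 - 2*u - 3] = 4*u^3 + 3*u^2 + 8*u - 2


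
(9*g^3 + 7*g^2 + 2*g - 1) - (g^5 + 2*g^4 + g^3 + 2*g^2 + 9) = -g^5 - 2*g^4 + 8*g^3 + 5*g^2 + 2*g - 10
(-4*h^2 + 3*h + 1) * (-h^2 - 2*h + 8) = 4*h^4 + 5*h^3 - 39*h^2 + 22*h + 8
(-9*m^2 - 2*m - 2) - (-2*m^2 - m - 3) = -7*m^2 - m + 1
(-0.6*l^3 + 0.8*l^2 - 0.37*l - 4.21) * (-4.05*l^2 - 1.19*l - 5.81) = 2.43*l^5 - 2.526*l^4 + 4.0325*l^3 + 12.8428*l^2 + 7.1596*l + 24.4601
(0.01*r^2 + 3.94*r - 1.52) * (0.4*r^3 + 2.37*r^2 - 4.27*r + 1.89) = 0.004*r^5 + 1.5997*r^4 + 8.6871*r^3 - 20.4073*r^2 + 13.937*r - 2.8728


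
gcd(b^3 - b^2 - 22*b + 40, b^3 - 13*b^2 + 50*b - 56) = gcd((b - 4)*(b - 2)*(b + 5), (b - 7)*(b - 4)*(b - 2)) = b^2 - 6*b + 8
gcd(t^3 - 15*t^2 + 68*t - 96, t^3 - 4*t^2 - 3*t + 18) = t - 3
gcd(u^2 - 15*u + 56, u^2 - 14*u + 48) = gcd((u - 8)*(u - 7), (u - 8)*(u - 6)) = u - 8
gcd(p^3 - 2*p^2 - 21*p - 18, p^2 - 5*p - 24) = p + 3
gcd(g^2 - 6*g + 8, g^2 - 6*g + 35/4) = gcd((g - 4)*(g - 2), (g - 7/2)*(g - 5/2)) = 1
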